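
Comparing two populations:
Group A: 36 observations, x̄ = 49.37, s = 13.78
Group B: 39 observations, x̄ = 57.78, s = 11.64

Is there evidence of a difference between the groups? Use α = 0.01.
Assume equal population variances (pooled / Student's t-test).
Student's two-sample t-test (equal variances):
H₀: μ₁ = μ₂
H₁: μ₁ ≠ μ₂
df = n₁ + n₂ - 2 = 73
Pooled variance s_p² = [(n₁-1)s₁² + (n₂-1)s₂²] / (n₁ + n₂ - 2) = [(35)(13.78²) + (38)(11.64²)] / 73 = 161.5712
SE = √(s_p²(1/n₁ + 1/n₂)) = √(161.5712 × (1/36 + 1/39)) = 2.9378
t = (x̄₁ - x̄₂) / SE = (49.37 - 57.78) / 2.9378 = -8.41 / 2.9378 = -2.863
p-value = 0.0055

Since p-value < α = 0.01, we reject H₀.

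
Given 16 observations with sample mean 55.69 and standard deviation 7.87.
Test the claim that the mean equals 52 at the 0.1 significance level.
One-sample t-test:
H₀: μ = 52
H₁: μ ≠ 52
df = n - 1 = 15
t = (x̄ - μ₀) / (s/√n) = (55.69 - 52) / (7.87/√16) = 1.875
p-value = 0.0803

Since p-value < α = 0.1, we reject H₀.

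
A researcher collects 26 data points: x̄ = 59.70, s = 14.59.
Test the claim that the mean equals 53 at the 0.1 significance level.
One-sample t-test:
H₀: μ = 53
H₁: μ ≠ 53
df = n - 1 = 25
t = (x̄ - μ₀) / (s/√n) = (59.70 - 53) / (14.59/√26) = 2.342
p-value = 0.0275

Since p-value < α = 0.1, we reject H₀.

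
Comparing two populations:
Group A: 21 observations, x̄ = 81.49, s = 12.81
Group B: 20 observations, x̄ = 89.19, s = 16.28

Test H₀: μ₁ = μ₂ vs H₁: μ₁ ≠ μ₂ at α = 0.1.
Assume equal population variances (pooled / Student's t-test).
Student's two-sample t-test (equal variances):
H₀: μ₁ = μ₂
H₁: μ₁ ≠ μ₂
df = n₁ + n₂ - 2 = 39
Pooled variance s_p² = [(n₁-1)s₁² + (n₂-1)s₂²] / (n₁ + n₂ - 2) = [(20)(12.81²) + (19)(16.28²)] / 39 = 213.2731
SE = √(s_p²(1/n₁ + 1/n₂)) = √(213.2731 × (1/21 + 1/20)) = 4.5628
t = (x̄₁ - x̄₂) / SE = (81.49 - 89.19) / 4.5628 = -7.70 / 4.5628 = -1.688
p-value = 0.0995

Since p-value < α = 0.1, we reject H₀.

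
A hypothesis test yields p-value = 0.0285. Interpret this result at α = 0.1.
Since p = 0.0285 < α = 0.1, reject H₀.
There is sufficient evidence to reject the null hypothesis; the result is statistically significant at the 0.1 level.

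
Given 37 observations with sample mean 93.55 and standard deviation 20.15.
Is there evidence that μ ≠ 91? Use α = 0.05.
One-sample t-test:
H₀: μ = 91
H₁: μ ≠ 91
df = n - 1 = 36
t = (x̄ - μ₀) / (s/√n) = (93.55 - 91) / (20.15/√37) = 0.770
p-value = 0.4465

Since p-value > α = 0.05, we fail to reject H₀.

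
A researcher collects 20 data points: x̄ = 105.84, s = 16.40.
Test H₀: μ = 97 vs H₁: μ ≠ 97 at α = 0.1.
One-sample t-test:
H₀: μ = 97
H₁: μ ≠ 97
df = n - 1 = 19
t = (x̄ - μ₀) / (s/√n) = (105.84 - 97) / (16.40/√20) = 2.411
p-value = 0.0262

Since p-value < α = 0.1, we reject H₀.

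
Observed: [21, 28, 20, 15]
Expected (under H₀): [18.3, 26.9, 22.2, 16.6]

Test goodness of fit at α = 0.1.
Chi-square goodness of fit test:
H₀: observed counts match expected distribution
H₁: observed counts differ from expected distribution
df = k - 1 = 3
χ² = Σ(O - E)²/E
   = (21 - 18.3)²/18.3 + (28 - 26.9)²/26.9 + (20 - 22.2)²/22.2 + (15 - 16.6)²/16.6
   = 0.398 + 0.045 + 0.218 + 0.154
   = 0.82
p-value = 0.8457

Since p-value > α = 0.1, we fail to reject H₀.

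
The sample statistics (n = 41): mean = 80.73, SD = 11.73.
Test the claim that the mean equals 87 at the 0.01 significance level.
One-sample t-test:
H₀: μ = 87
H₁: μ ≠ 87
df = n - 1 = 40
t = (x̄ - μ₀) / (s/√n) = (80.73 - 87) / (11.73/√41) = -3.423
p-value = 0.0014

Since p-value < α = 0.01, we reject H₀.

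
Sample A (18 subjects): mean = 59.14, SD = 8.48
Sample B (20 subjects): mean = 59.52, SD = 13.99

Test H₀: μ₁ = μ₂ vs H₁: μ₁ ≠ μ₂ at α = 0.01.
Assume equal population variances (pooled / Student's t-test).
Student's two-sample t-test (equal variances):
H₀: μ₁ = μ₂
H₁: μ₁ ≠ μ₂
df = n₁ + n₂ - 2 = 36
Pooled variance s_p² = [(n₁-1)s₁² + (n₂-1)s₂²] / (n₁ + n₂ - 2) = [(17)(8.48²) + (19)(13.99²)] / 36 = 137.2544
SE = √(s_p²(1/n₁ + 1/n₂)) = √(137.2544 × (1/18 + 1/20)) = 3.8063
t = (x̄₁ - x̄₂) / SE = (59.14 - 59.52) / 3.8063 = -0.38 / 3.8063 = -0.100
p-value = 0.9210

Since p-value > α = 0.01, we fail to reject H₀.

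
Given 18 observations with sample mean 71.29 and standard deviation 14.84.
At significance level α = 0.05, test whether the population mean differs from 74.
One-sample t-test:
H₀: μ = 74
H₁: μ ≠ 74
df = n - 1 = 17
t = (x̄ - μ₀) / (s/√n) = (71.29 - 74) / (14.84/√18) = -0.775
p-value = 0.4491

Since p-value > α = 0.05, we fail to reject H₀.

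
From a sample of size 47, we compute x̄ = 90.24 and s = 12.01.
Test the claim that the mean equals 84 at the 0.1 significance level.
One-sample t-test:
H₀: μ = 84
H₁: μ ≠ 84
df = n - 1 = 46
t = (x̄ - μ₀) / (s/√n) = (90.24 - 84) / (12.01/√47) = 3.562
p-value = 0.0009

Since p-value < α = 0.1, we reject H₀.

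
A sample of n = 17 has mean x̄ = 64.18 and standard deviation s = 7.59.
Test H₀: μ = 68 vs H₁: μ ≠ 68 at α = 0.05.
One-sample t-test:
H₀: μ = 68
H₁: μ ≠ 68
df = n - 1 = 16
t = (x̄ - μ₀) / (s/√n) = (64.18 - 68) / (7.59/√17) = -2.075
p-value = 0.0545

Since p-value > α = 0.05, we fail to reject H₀.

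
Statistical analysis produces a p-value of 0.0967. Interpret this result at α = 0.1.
Since p = 0.0967 < α = 0.1, reject H₀.
There is sufficient evidence to reject the null hypothesis; the result is statistically significant at the 0.1 level.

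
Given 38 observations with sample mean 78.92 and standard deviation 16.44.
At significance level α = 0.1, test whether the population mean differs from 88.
One-sample t-test:
H₀: μ = 88
H₁: μ ≠ 88
df = n - 1 = 37
t = (x̄ - μ₀) / (s/√n) = (78.92 - 88) / (16.44/√38) = -3.405
p-value = 0.0016

Since p-value < α = 0.1, we reject H₀.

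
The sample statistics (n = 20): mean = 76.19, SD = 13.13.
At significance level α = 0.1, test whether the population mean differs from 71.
One-sample t-test:
H₀: μ = 71
H₁: μ ≠ 71
df = n - 1 = 19
t = (x̄ - μ₀) / (s/√n) = (76.19 - 71) / (13.13/√20) = 1.768
p-value = 0.0932

Since p-value < α = 0.1, we reject H₀.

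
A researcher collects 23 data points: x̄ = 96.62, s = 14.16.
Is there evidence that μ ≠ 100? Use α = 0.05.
One-sample t-test:
H₀: μ = 100
H₁: μ ≠ 100
df = n - 1 = 22
t = (x̄ - μ₀) / (s/√n) = (96.62 - 100) / (14.16/√23) = -1.145
p-value = 0.2646

Since p-value > α = 0.05, we fail to reject H₀.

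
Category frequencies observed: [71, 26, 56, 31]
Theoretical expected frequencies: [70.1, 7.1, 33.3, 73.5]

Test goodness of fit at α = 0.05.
Chi-square goodness of fit test:
H₀: observed counts match expected distribution
H₁: observed counts differ from expected distribution
df = k - 1 = 3
χ² = Σ(O - E)²/E
   = (71 - 70.1)²/70.1 + (26 - 7.1)²/7.1 + (56 - 33.3)²/33.3 + (31 - 73.5)²/73.5
   = 0.012 + 50.311 + 15.474 + 24.575
   = 90.37
p-value < 0.0001

Since p-value < α = 0.05, we reject H₀.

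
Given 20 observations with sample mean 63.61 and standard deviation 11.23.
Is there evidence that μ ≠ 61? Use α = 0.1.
One-sample t-test:
H₀: μ = 61
H₁: μ ≠ 61
df = n - 1 = 19
t = (x̄ - μ₀) / (s/√n) = (63.61 - 61) / (11.23/√20) = 1.039
p-value = 0.3117

Since p-value > α = 0.1, we fail to reject H₀.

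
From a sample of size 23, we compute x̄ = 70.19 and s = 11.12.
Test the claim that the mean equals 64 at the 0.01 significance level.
One-sample t-test:
H₀: μ = 64
H₁: μ ≠ 64
df = n - 1 = 22
t = (x̄ - μ₀) / (s/√n) = (70.19 - 64) / (11.12/√23) = 2.670
p-value = 0.0140

Since p-value > α = 0.01, we fail to reject H₀.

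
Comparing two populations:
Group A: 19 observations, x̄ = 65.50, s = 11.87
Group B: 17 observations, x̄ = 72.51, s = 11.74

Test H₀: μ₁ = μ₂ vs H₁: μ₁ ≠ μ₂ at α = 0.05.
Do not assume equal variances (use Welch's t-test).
Welch's two-sample t-test:
H₀: μ₁ = μ₂
H₁: μ₁ ≠ μ₂
s₁²/n₁ = 11.87²/19 = 7.4156,  s₂²/n₂ = 11.74²/17 = 8.1075
SE = √(s₁²/n₁ + s₂²/n₂) = √(7.4156 + 8.1075) = 3.9399
df (Welch-Satterthwaite) = (s₁²/n₁ + s₂²/n₂)² / [(s₁²/n₁)²/(n₁-1) + (s₂²/n₂)²/(n₂-1)] ≈ 33.64
t = (x̄₁ - x̄₂) / SE = (65.50 - 72.51) / 3.9399 = -7.01 / 3.9399 = -1.779
p-value = 0.0842

Since p-value > α = 0.05, we fail to reject H₀.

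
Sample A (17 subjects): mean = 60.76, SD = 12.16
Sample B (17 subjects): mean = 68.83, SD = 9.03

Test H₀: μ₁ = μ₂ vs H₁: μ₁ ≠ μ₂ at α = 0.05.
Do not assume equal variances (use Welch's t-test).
Welch's two-sample t-test:
H₀: μ₁ = μ₂
H₁: μ₁ ≠ μ₂
s₁²/n₁ = 12.16²/17 = 8.6980,  s₂²/n₂ = 9.03²/17 = 4.7965
SE = √(s₁²/n₁ + s₂²/n₂) = √(8.6980 + 4.7965) = 3.6735
df (Welch-Satterthwaite) = (s₁²/n₁ + s₂²/n₂)² / [(s₁²/n₁)²/(n₁-1) + (s₂²/n₂)²/(n₂-1)] ≈ 29.53
t = (x̄₁ - x̄₂) / SE = (60.76 - 68.83) / 3.6735 = -8.07 / 3.6735 = -2.197
p-value = 0.0360

Since p-value < α = 0.05, we reject H₀.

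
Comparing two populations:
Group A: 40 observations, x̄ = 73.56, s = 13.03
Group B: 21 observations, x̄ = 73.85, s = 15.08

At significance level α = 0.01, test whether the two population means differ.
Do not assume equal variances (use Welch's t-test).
Welch's two-sample t-test:
H₀: μ₁ = μ₂
H₁: μ₁ ≠ μ₂
s₁²/n₁ = 13.03²/40 = 4.2445,  s₂²/n₂ = 15.08²/21 = 10.8289
SE = √(s₁²/n₁ + s₂²/n₂) = √(4.2445 + 10.8289) = 3.8824
df (Welch-Satterthwaite) = (s₁²/n₁ + s₂²/n₂)² / [(s₁²/n₁)²/(n₁-1) + (s₂²/n₂)²/(n₂-1)] ≈ 35.92
t = (x̄₁ - x̄₂) / SE = (73.56 - 73.85) / 3.8824 = -0.29 / 3.8824 = -0.075
p-value = 0.9409

Since p-value > α = 0.01, we fail to reject H₀.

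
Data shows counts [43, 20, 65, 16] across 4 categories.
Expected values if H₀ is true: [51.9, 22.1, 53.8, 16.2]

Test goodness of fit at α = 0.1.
Chi-square goodness of fit test:
H₀: observed counts match expected distribution
H₁: observed counts differ from expected distribution
df = k - 1 = 3
χ² = Σ(O - E)²/E
   = (43 - 51.9)²/51.9 + (20 - 22.1)²/22.1 + (65 - 53.8)²/53.8 + (16 - 16.2)²/16.2
   = 1.526 + 0.200 + 2.332 + 0.002
   = 4.06
p-value = 0.2551

Since p-value > α = 0.1, we fail to reject H₀.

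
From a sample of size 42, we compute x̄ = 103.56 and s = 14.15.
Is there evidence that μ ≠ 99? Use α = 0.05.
One-sample t-test:
H₀: μ = 99
H₁: μ ≠ 99
df = n - 1 = 41
t = (x̄ - μ₀) / (s/√n) = (103.56 - 99) / (14.15/√42) = 2.088
p-value = 0.0430

Since p-value < α = 0.05, we reject H₀.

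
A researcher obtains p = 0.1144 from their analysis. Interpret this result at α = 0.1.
Since p = 0.1144 > α = 0.1, fail to reject H₀.
There is insufficient evidence to reject the null hypothesis; the result is not statistically significant at the 0.1 level.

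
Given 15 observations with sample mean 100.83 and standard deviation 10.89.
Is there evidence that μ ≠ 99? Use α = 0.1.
One-sample t-test:
H₀: μ = 99
H₁: μ ≠ 99
df = n - 1 = 14
t = (x̄ - μ₀) / (s/√n) = (100.83 - 99) / (10.89/√15) = 0.651
p-value = 0.5257

Since p-value > α = 0.1, we fail to reject H₀.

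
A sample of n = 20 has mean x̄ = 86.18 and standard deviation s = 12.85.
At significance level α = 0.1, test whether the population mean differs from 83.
One-sample t-test:
H₀: μ = 83
H₁: μ ≠ 83
df = n - 1 = 19
t = (x̄ - μ₀) / (s/√n) = (86.18 - 83) / (12.85/√20) = 1.107
p-value = 0.2822

Since p-value > α = 0.1, we fail to reject H₀.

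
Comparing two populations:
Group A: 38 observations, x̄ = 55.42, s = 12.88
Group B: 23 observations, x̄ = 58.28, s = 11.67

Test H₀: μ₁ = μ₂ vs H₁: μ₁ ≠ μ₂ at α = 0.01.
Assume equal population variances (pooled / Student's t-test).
Student's two-sample t-test (equal variances):
H₀: μ₁ = μ₂
H₁: μ₁ ≠ μ₂
df = n₁ + n₂ - 2 = 59
Pooled variance s_p² = [(n₁-1)s₁² + (n₂-1)s₂²] / (n₁ + n₂ - 2) = [(37)(12.88²) + (22)(11.67²)] / 59 = 154.8178
SE = √(s_p²(1/n₁ + 1/n₂)) = √(154.8178 × (1/38 + 1/23)) = 3.2872
t = (x̄₁ - x̄₂) / SE = (55.42 - 58.28) / 3.2872 = -2.86 / 3.2872 = -0.870
p-value = 0.3878

Since p-value > α = 0.01, we fail to reject H₀.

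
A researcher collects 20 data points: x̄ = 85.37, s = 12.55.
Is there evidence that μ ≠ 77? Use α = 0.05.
One-sample t-test:
H₀: μ = 77
H₁: μ ≠ 77
df = n - 1 = 19
t = (x̄ - μ₀) / (s/√n) = (85.37 - 77) / (12.55/√20) = 2.983
p-value = 0.0077

Since p-value < α = 0.05, we reject H₀.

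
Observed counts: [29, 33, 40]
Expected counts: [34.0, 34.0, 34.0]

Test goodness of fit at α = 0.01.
Chi-square goodness of fit test:
H₀: observed counts match expected distribution
H₁: observed counts differ from expected distribution
df = k - 1 = 2
χ² = Σ(O - E)²/E
   = (29 - 34.0)²/34.0 + (33 - 34.0)²/34.0 + (40 - 34.0)²/34.0
   = 0.735 + 0.029 + 1.059
   = 1.82
p-value = 0.4018

Since p-value > α = 0.01, we fail to reject H₀.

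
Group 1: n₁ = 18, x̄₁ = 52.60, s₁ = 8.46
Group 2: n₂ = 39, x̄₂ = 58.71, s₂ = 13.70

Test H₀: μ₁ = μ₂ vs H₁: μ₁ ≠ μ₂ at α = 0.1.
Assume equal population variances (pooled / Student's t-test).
Student's two-sample t-test (equal variances):
H₀: μ₁ = μ₂
H₁: μ₁ ≠ μ₂
df = n₁ + n₂ - 2 = 55
Pooled variance s_p² = [(n₁-1)s₁² + (n₂-1)s₂²] / (n₁ + n₂ - 2) = [(17)(8.46²) + (38)(13.70²)] / 55 = 151.7989
SE = √(s_p²(1/n₁ + 1/n₂)) = √(151.7989 × (1/18 + 1/39)) = 3.5108
t = (x̄₁ - x̄₂) / SE = (52.60 - 58.71) / 3.5108 = -6.11 / 3.5108 = -1.740
p-value = 0.0874

Since p-value < α = 0.1, we reject H₀.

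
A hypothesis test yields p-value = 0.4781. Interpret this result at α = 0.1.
Since p = 0.4781 > α = 0.1, fail to reject H₀.
There is insufficient evidence to reject the null hypothesis; the result is not statistically significant at the 0.1 level.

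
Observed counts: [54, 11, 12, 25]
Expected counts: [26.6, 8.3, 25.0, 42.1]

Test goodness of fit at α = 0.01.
Chi-square goodness of fit test:
H₀: observed counts match expected distribution
H₁: observed counts differ from expected distribution
df = k - 1 = 3
χ² = Σ(O - E)²/E
   = (54 - 26.6)²/26.6 + (11 - 8.3)²/8.3 + (12 - 25.0)²/25.0 + (25 - 42.1)²/42.1
   = 28.224 + 0.878 + 6.760 + 6.946
   = 42.81
p-value < 0.0001

Since p-value < α = 0.01, we reject H₀.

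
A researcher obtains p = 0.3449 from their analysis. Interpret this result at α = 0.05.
Since p = 0.3449 > α = 0.05, fail to reject H₀.
There is insufficient evidence to reject the null hypothesis; the result is not statistically significant at the 0.05 level.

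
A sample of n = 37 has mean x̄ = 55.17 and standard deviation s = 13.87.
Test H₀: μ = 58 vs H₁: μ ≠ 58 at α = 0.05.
One-sample t-test:
H₀: μ = 58
H₁: μ ≠ 58
df = n - 1 = 36
t = (x̄ - μ₀) / (s/√n) = (55.17 - 58) / (13.87/√37) = -1.241
p-value = 0.2226

Since p-value > α = 0.05, we fail to reject H₀.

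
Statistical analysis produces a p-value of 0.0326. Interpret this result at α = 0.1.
Since p = 0.0326 < α = 0.1, reject H₀.
There is sufficient evidence to reject the null hypothesis; the result is statistically significant at the 0.1 level.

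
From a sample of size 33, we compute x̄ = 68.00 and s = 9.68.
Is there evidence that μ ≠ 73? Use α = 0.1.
One-sample t-test:
H₀: μ = 73
H₁: μ ≠ 73
df = n - 1 = 32
t = (x̄ - μ₀) / (s/√n) = (68.00 - 73) / (9.68/√33) = -2.967
p-value = 0.0056

Since p-value < α = 0.1, we reject H₀.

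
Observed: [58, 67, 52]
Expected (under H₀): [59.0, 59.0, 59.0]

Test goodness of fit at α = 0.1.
Chi-square goodness of fit test:
H₀: observed counts match expected distribution
H₁: observed counts differ from expected distribution
df = k - 1 = 2
χ² = Σ(O - E)²/E
   = (58 - 59.0)²/59.0 + (67 - 59.0)²/59.0 + (52 - 59.0)²/59.0
   = 0.017 + 1.085 + 0.831
   = 1.93
p-value = 0.3806

Since p-value > α = 0.1, we fail to reject H₀.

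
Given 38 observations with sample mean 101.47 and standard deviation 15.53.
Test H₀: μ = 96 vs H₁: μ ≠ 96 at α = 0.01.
One-sample t-test:
H₀: μ = 96
H₁: μ ≠ 96
df = n - 1 = 37
t = (x̄ - μ₀) / (s/√n) = (101.47 - 96) / (15.53/√38) = 2.171
p-value = 0.0364

Since p-value > α = 0.01, we fail to reject H₀.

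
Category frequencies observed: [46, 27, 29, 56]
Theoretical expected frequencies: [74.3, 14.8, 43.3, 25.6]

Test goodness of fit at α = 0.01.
Chi-square goodness of fit test:
H₀: observed counts match expected distribution
H₁: observed counts differ from expected distribution
df = k - 1 = 3
χ² = Σ(O - E)²/E
   = (46 - 74.3)²/74.3 + (27 - 14.8)²/14.8 + (29 - 43.3)²/43.3 + (56 - 25.6)²/25.6
   = 10.779 + 10.057 + 4.723 + 36.100
   = 61.66
p-value < 0.0001

Since p-value < α = 0.01, we reject H₀.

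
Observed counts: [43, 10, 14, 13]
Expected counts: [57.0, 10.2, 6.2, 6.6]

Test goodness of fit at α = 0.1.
Chi-square goodness of fit test:
H₀: observed counts match expected distribution
H₁: observed counts differ from expected distribution
df = k - 1 = 3
χ² = Σ(O - E)²/E
   = (43 - 57.0)²/57.0 + (10 - 10.2)²/10.2 + (14 - 6.2)²/6.2 + (13 - 6.6)²/6.6
   = 3.439 + 0.004 + 9.813 + 6.206
   = 19.46
p-value = 0.0002

Since p-value < α = 0.1, we reject H₀.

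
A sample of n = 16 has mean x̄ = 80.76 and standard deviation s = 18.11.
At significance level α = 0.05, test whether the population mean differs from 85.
One-sample t-test:
H₀: μ = 85
H₁: μ ≠ 85
df = n - 1 = 15
t = (x̄ - μ₀) / (s/√n) = (80.76 - 85) / (18.11/√16) = -0.936
p-value = 0.3639

Since p-value > α = 0.05, we fail to reject H₀.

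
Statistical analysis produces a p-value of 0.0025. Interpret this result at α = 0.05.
Since p = 0.0025 < α = 0.05, reject H₀.
There is sufficient evidence to reject the null hypothesis; the result is statistically significant at the 0.05 level.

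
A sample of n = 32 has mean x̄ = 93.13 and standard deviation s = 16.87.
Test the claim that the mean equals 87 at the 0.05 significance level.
One-sample t-test:
H₀: μ = 87
H₁: μ ≠ 87
df = n - 1 = 31
t = (x̄ - μ₀) / (s/√n) = (93.13 - 87) / (16.87/√32) = 2.056
p-value = 0.0483

Since p-value < α = 0.05, we reject H₀.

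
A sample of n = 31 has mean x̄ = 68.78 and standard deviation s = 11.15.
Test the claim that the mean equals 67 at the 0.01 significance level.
One-sample t-test:
H₀: μ = 67
H₁: μ ≠ 67
df = n - 1 = 30
t = (x̄ - μ₀) / (s/√n) = (68.78 - 67) / (11.15/√31) = 0.889
p-value = 0.3812

Since p-value > α = 0.01, we fail to reject H₀.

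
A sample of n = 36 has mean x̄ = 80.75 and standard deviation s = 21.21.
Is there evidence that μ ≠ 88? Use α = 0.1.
One-sample t-test:
H₀: μ = 88
H₁: μ ≠ 88
df = n - 1 = 35
t = (x̄ - μ₀) / (s/√n) = (80.75 - 88) / (21.21/√36) = -2.051
p-value = 0.0478

Since p-value < α = 0.1, we reject H₀.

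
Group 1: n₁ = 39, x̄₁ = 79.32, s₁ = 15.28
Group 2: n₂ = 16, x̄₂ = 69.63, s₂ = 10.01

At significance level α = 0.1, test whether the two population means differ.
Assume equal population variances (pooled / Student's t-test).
Student's two-sample t-test (equal variances):
H₀: μ₁ = μ₂
H₁: μ₁ ≠ μ₂
df = n₁ + n₂ - 2 = 53
Pooled variance s_p² = [(n₁-1)s₁² + (n₂-1)s₂²] / (n₁ + n₂ - 2) = [(38)(15.28²) + (15)(10.01²)] / 53 = 195.7581
SE = √(s_p²(1/n₁ + 1/n₂)) = √(195.7581 × (1/39 + 1/16)) = 4.1538
t = (x̄₁ - x̄₂) / SE = (79.32 - 69.63) / 4.1538 = 9.69 / 4.1538 = 2.333
p-value = 0.0235

Since p-value < α = 0.1, we reject H₀.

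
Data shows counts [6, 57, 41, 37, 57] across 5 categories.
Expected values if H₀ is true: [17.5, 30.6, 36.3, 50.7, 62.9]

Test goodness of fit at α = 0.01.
Chi-square goodness of fit test:
H₀: observed counts match expected distribution
H₁: observed counts differ from expected distribution
df = k - 1 = 4
χ² = Σ(O - E)²/E
   = (6 - 17.5)²/17.5 + (57 - 30.6)²/30.6 + (41 - 36.3)²/36.3 + (37 - 50.7)²/50.7 + (57 - 62.9)²/62.9
   = 7.557 + 22.776 + 0.609 + 3.702 + 0.553
   = 35.20
p-value < 0.0001

Since p-value < α = 0.01, we reject H₀.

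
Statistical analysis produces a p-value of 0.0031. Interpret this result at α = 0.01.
Since p = 0.0031 < α = 0.01, reject H₀.
There is sufficient evidence to reject the null hypothesis; the result is statistically significant at the 0.01 level.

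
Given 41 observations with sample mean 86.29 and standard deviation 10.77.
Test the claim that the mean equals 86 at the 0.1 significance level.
One-sample t-test:
H₀: μ = 86
H₁: μ ≠ 86
df = n - 1 = 40
t = (x̄ - μ₀) / (s/√n) = (86.29 - 86) / (10.77/√41) = 0.172
p-value = 0.8640

Since p-value > α = 0.1, we fail to reject H₀.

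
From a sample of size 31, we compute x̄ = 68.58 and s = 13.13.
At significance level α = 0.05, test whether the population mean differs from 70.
One-sample t-test:
H₀: μ = 70
H₁: μ ≠ 70
df = n - 1 = 30
t = (x̄ - μ₀) / (s/√n) = (68.58 - 70) / (13.13/√31) = -0.602
p-value = 0.5516

Since p-value > α = 0.05, we fail to reject H₀.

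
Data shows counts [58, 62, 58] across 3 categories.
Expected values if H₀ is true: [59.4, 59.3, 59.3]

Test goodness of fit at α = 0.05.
Chi-square goodness of fit test:
H₀: observed counts match expected distribution
H₁: observed counts differ from expected distribution
df = k - 1 = 2
χ² = Σ(O - E)²/E
   = (58 - 59.4)²/59.4 + (62 - 59.3)²/59.3 + (58 - 59.3)²/59.3
   = 0.033 + 0.123 + 0.028
   = 0.18
p-value = 0.9119

Since p-value > α = 0.05, we fail to reject H₀.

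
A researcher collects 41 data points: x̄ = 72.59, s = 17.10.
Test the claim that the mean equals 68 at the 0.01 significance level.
One-sample t-test:
H₀: μ = 68
H₁: μ ≠ 68
df = n - 1 = 40
t = (x̄ - μ₀) / (s/√n) = (72.59 - 68) / (17.10/√41) = 1.719
p-value = 0.0934

Since p-value > α = 0.01, we fail to reject H₀.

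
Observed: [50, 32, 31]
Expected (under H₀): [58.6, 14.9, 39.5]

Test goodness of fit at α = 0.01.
Chi-square goodness of fit test:
H₀: observed counts match expected distribution
H₁: observed counts differ from expected distribution
df = k - 1 = 2
χ² = Σ(O - E)²/E
   = (50 - 58.6)²/58.6 + (32 - 14.9)²/14.9 + (31 - 39.5)²/39.5
   = 1.262 + 19.625 + 1.829
   = 22.72
p-value < 0.0001

Since p-value < α = 0.01, we reject H₀.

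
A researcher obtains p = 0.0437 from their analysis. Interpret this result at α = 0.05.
Since p = 0.0437 < α = 0.05, reject H₀.
There is sufficient evidence to reject the null hypothesis; the result is statistically significant at the 0.05 level.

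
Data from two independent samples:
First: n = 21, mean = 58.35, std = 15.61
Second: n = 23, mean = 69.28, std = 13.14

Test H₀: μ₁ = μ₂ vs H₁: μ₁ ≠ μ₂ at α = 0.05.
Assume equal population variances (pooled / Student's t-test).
Student's two-sample t-test (equal variances):
H₀: μ₁ = μ₂
H₁: μ₁ ≠ μ₂
df = n₁ + n₂ - 2 = 42
Pooled variance s_p² = [(n₁-1)s₁² + (n₂-1)s₂²] / (n₁ + n₂ - 2) = [(20)(15.61²) + (22)(13.14²)] / 42 = 206.4751
SE = √(s_p²(1/n₁ + 1/n₂)) = √(206.4751 × (1/21 + 1/23)) = 4.3370
t = (x̄₁ - x̄₂) / SE = (58.35 - 69.28) / 4.3370 = -10.93 / 4.3370 = -2.520
p-value = 0.0156

Since p-value < α = 0.05, we reject H₀.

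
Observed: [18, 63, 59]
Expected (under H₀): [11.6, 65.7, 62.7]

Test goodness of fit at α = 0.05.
Chi-square goodness of fit test:
H₀: observed counts match expected distribution
H₁: observed counts differ from expected distribution
df = k - 1 = 2
χ² = Σ(O - E)²/E
   = (18 - 11.6)²/11.6 + (63 - 65.7)²/65.7 + (59 - 62.7)²/62.7
   = 3.531 + 0.111 + 0.218
   = 3.86
p-value = 0.1451

Since p-value > α = 0.05, we fail to reject H₀.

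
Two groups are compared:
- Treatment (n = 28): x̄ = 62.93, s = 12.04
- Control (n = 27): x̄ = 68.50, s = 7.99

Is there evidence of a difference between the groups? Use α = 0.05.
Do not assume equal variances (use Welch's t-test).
Welch's two-sample t-test:
H₀: μ₁ = μ₂
H₁: μ₁ ≠ μ₂
s₁²/n₁ = 12.04²/28 = 5.1772,  s₂²/n₂ = 7.99²/27 = 2.3644
SE = √(s₁²/n₁ + s₂²/n₂) = √(5.1772 + 2.3644) = 2.7462
df (Welch-Satterthwaite) = (s₁²/n₁ + s₂²/n₂)² / [(s₁²/n₁)²/(n₁-1) + (s₂²/n₂)²/(n₂-1)] ≈ 47.09
t = (x̄₁ - x̄₂) / SE = (62.93 - 68.50) / 2.7462 = -5.57 / 2.7462 = -2.028
p-value = 0.0482

Since p-value < α = 0.05, we reject H₀.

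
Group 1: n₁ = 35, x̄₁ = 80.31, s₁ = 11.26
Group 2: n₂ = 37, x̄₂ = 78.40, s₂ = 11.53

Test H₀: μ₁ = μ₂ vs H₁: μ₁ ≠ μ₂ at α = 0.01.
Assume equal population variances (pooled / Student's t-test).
Student's two-sample t-test (equal variances):
H₀: μ₁ = μ₂
H₁: μ₁ ≠ μ₂
df = n₁ + n₂ - 2 = 70
Pooled variance s_p² = [(n₁-1)s₁² + (n₂-1)s₂²] / (n₁ + n₂ - 2) = [(34)(11.26²) + (36)(11.53²)] / 70 = 129.9522
SE = √(s_p²(1/n₁ + 1/n₂)) = √(129.9522 × (1/35 + 1/37)) = 2.6880
t = (x̄₁ - x̄₂) / SE = (80.31 - 78.40) / 2.6880 = 1.91 / 2.6880 = 0.711
p-value = 0.4797

Since p-value > α = 0.01, we fail to reject H₀.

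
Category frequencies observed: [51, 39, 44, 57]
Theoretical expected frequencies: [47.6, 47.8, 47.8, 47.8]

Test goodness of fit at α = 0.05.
Chi-square goodness of fit test:
H₀: observed counts match expected distribution
H₁: observed counts differ from expected distribution
df = k - 1 = 3
χ² = Σ(O - E)²/E
   = (51 - 47.6)²/47.6 + (39 - 47.8)²/47.8 + (44 - 47.8)²/47.8 + (57 - 47.8)²/47.8
   = 0.243 + 1.620 + 0.302 + 1.771
   = 3.94
p-value = 0.2685

Since p-value > α = 0.05, we fail to reject H₀.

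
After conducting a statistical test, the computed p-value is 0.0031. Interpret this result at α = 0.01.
Since p = 0.0031 < α = 0.01, reject H₀.
There is sufficient evidence to reject the null hypothesis; the result is statistically significant at the 0.01 level.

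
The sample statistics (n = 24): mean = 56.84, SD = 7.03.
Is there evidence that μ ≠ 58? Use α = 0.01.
One-sample t-test:
H₀: μ = 58
H₁: μ ≠ 58
df = n - 1 = 23
t = (x̄ - μ₀) / (s/√n) = (56.84 - 58) / (7.03/√24) = -0.808
p-value = 0.4272

Since p-value > α = 0.01, we fail to reject H₀.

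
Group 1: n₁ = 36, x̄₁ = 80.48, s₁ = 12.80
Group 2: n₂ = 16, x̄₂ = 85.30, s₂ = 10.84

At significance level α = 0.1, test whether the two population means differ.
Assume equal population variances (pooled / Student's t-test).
Student's two-sample t-test (equal variances):
H₀: μ₁ = μ₂
H₁: μ₁ ≠ μ₂
df = n₁ + n₂ - 2 = 50
Pooled variance s_p² = [(n₁-1)s₁² + (n₂-1)s₂²] / (n₁ + n₂ - 2) = [(35)(12.80²) + (15)(10.84²)] / 50 = 149.9397
SE = √(s_p²(1/n₁ + 1/n₂)) = √(149.9397 × (1/36 + 1/16)) = 3.6792
t = (x̄₁ - x̄₂) / SE = (80.48 - 85.30) / 3.6792 = -4.82 / 3.6792 = -1.310
p-value = 0.1962

Since p-value > α = 0.1, we fail to reject H₀.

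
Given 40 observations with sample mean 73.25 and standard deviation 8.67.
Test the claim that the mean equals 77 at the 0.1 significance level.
One-sample t-test:
H₀: μ = 77
H₁: μ ≠ 77
df = n - 1 = 39
t = (x̄ - μ₀) / (s/√n) = (73.25 - 77) / (8.67/√40) = -2.736
p-value = 0.0093

Since p-value < α = 0.1, we reject H₀.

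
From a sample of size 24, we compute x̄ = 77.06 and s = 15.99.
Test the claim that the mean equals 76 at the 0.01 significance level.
One-sample t-test:
H₀: μ = 76
H₁: μ ≠ 76
df = n - 1 = 23
t = (x̄ - μ₀) / (s/√n) = (77.06 - 76) / (15.99/√24) = 0.325
p-value = 0.7483

Since p-value > α = 0.01, we fail to reject H₀.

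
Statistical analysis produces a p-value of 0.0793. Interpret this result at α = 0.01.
Since p = 0.0793 > α = 0.01, fail to reject H₀.
There is insufficient evidence to reject the null hypothesis; the result is not statistically significant at the 0.01 level.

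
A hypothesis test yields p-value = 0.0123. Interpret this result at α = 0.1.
Since p = 0.0123 < α = 0.1, reject H₀.
There is sufficient evidence to reject the null hypothesis; the result is statistically significant at the 0.1 level.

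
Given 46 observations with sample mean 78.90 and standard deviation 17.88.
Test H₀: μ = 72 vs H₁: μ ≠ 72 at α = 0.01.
One-sample t-test:
H₀: μ = 72
H₁: μ ≠ 72
df = n - 1 = 45
t = (x̄ - μ₀) / (s/√n) = (78.90 - 72) / (17.88/√46) = 2.617
p-value = 0.0120

Since p-value > α = 0.01, we fail to reject H₀.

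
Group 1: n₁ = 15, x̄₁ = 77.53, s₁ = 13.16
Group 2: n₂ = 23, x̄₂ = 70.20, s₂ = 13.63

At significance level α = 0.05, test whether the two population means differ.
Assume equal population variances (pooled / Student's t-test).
Student's two-sample t-test (equal variances):
H₀: μ₁ = μ₂
H₁: μ₁ ≠ μ₂
df = n₁ + n₂ - 2 = 36
Pooled variance s_p² = [(n₁-1)s₁² + (n₂-1)s₂²] / (n₁ + n₂ - 2) = [(14)(13.16²) + (22)(13.63²)] / 36 = 180.8803
SE = √(s_p²(1/n₁ + 1/n₂)) = √(180.8803 × (1/15 + 1/23)) = 4.4635
t = (x̄₁ - x̄₂) / SE = (77.53 - 70.20) / 4.4635 = 7.33 / 4.4635 = 1.642
p-value = 0.1093

Since p-value > α = 0.05, we fail to reject H₀.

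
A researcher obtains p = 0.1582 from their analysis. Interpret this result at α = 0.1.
Since p = 0.1582 > α = 0.1, fail to reject H₀.
There is insufficient evidence to reject the null hypothesis; the result is not statistically significant at the 0.1 level.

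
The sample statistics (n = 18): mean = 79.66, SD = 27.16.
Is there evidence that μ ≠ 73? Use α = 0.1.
One-sample t-test:
H₀: μ = 73
H₁: μ ≠ 73
df = n - 1 = 17
t = (x̄ - μ₀) / (s/√n) = (79.66 - 73) / (27.16/√18) = 1.040
p-value = 0.3127

Since p-value > α = 0.1, we fail to reject H₀.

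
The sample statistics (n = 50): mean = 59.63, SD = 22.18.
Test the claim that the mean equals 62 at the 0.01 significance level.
One-sample t-test:
H₀: μ = 62
H₁: μ ≠ 62
df = n - 1 = 49
t = (x̄ - μ₀) / (s/√n) = (59.63 - 62) / (22.18/√50) = -0.756
p-value = 0.4535

Since p-value > α = 0.01, we fail to reject H₀.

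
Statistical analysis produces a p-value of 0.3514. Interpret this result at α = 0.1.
Since p = 0.3514 > α = 0.1, fail to reject H₀.
There is insufficient evidence to reject the null hypothesis; the result is not statistically significant at the 0.1 level.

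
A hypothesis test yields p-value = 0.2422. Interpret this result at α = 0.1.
Since p = 0.2422 > α = 0.1, fail to reject H₀.
There is insufficient evidence to reject the null hypothesis; the result is not statistically significant at the 0.1 level.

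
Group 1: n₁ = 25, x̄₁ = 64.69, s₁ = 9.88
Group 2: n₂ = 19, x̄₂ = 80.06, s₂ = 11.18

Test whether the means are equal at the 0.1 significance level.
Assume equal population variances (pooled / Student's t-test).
Student's two-sample t-test (equal variances):
H₀: μ₁ = μ₂
H₁: μ₁ ≠ μ₂
df = n₁ + n₂ - 2 = 42
Pooled variance s_p² = [(n₁-1)s₁² + (n₂-1)s₂²] / (n₁ + n₂ - 2) = [(24)(9.88²) + (18)(11.18²)] / 42 = 109.3478
SE = √(s_p²(1/n₁ + 1/n₂)) = √(109.3478 × (1/25 + 1/19)) = 3.1826
t = (x̄₁ - x̄₂) / SE = (64.69 - 80.06) / 3.1826 = -15.37 / 3.1826 = -4.829
p-value < 0.0001

Since p-value < α = 0.1, we reject H₀.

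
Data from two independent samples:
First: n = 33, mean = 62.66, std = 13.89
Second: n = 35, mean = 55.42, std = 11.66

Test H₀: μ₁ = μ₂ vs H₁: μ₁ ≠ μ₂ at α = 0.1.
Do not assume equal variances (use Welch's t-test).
Welch's two-sample t-test:
H₀: μ₁ = μ₂
H₁: μ₁ ≠ μ₂
s₁²/n₁ = 13.89²/33 = 5.8464,  s₂²/n₂ = 11.66²/35 = 3.8844
SE = √(s₁²/n₁ + s₂²/n₂) = √(5.8464 + 3.8844) = 3.1194
df (Welch-Satterthwaite) = (s₁²/n₁ + s₂²/n₂)² / [(s₁²/n₁)²/(n₁-1) + (s₂²/n₂)²/(n₂-1)] ≈ 62.63
t = (x̄₁ - x̄₂) / SE = (62.66 - 55.42) / 3.1194 = 7.24 / 3.1194 = 2.321
p-value = 0.0236

Since p-value < α = 0.1, we reject H₀.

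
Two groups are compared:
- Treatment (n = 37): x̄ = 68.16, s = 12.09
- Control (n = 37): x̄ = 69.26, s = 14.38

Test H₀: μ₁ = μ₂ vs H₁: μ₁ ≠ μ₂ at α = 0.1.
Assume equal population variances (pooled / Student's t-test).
Student's two-sample t-test (equal variances):
H₀: μ₁ = μ₂
H₁: μ₁ ≠ μ₂
df = n₁ + n₂ - 2 = 72
Pooled variance s_p² = [(n₁-1)s₁² + (n₂-1)s₂²] / (n₁ + n₂ - 2) = [(36)(12.09²) + (36)(14.38²)] / 72 = 176.4763
SE = √(s_p²(1/n₁ + 1/n₂)) = √(176.4763 × (1/37 + 1/37)) = 3.0886
t = (x̄₁ - x̄₂) / SE = (68.16 - 69.26) / 3.0886 = -1.10 / 3.0886 = -0.356
p-value = 0.7228

Since p-value > α = 0.1, we fail to reject H₀.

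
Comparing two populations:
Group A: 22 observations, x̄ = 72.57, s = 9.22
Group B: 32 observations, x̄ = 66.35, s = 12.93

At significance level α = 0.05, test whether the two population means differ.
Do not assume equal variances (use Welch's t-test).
Welch's two-sample t-test:
H₀: μ₁ = μ₂
H₁: μ₁ ≠ μ₂
s₁²/n₁ = 9.22²/22 = 3.8640,  s₂²/n₂ = 12.93²/32 = 5.2245
SE = √(s₁²/n₁ + s₂²/n₂) = √(3.8640 + 5.2245) = 3.0147
df (Welch-Satterthwaite) = (s₁²/n₁ + s₂²/n₂)² / [(s₁²/n₁)²/(n₁-1) + (s₂²/n₂)²/(n₂-1)] ≈ 51.90
t = (x̄₁ - x̄₂) / SE = (72.57 - 66.35) / 3.0147 = 6.22 / 3.0147 = 2.063
p-value = 0.0441

Since p-value < α = 0.05, we reject H₀.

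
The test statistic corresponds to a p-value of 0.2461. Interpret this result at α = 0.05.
Since p = 0.2461 > α = 0.05, fail to reject H₀.
There is insufficient evidence to reject the null hypothesis; the result is not statistically significant at the 0.05 level.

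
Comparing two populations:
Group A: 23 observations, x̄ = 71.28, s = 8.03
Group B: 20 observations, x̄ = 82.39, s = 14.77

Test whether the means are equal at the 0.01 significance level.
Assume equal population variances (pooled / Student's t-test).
Student's two-sample t-test (equal variances):
H₀: μ₁ = μ₂
H₁: μ₁ ≠ μ₂
df = n₁ + n₂ - 2 = 41
Pooled variance s_p² = [(n₁-1)s₁² + (n₂-1)s₂²] / (n₁ + n₂ - 2) = [(22)(8.03²) + (19)(14.77²)] / 41 = 135.6948
SE = √(s_p²(1/n₁ + 1/n₂)) = √(135.6948 × (1/23 + 1/20)) = 3.5615
t = (x̄₁ - x̄₂) / SE = (71.28 - 82.39) / 3.5615 = -11.11 / 3.5615 = -3.119
p-value = 0.0033

Since p-value < α = 0.01, we reject H₀.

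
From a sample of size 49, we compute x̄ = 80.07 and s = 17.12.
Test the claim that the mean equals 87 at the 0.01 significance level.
One-sample t-test:
H₀: μ = 87
H₁: μ ≠ 87
df = n - 1 = 48
t = (x̄ - μ₀) / (s/√n) = (80.07 - 87) / (17.12/√49) = -2.834
p-value = 0.0067

Since p-value < α = 0.01, we reject H₀.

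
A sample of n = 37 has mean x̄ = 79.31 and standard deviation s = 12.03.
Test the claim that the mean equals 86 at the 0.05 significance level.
One-sample t-test:
H₀: μ = 86
H₁: μ ≠ 86
df = n - 1 = 36
t = (x̄ - μ₀) / (s/√n) = (79.31 - 86) / (12.03/√37) = -3.383
p-value = 0.0017

Since p-value < α = 0.05, we reject H₀.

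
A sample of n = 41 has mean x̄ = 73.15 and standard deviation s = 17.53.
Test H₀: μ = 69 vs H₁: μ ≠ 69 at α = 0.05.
One-sample t-test:
H₀: μ = 69
H₁: μ ≠ 69
df = n - 1 = 40
t = (x̄ - μ₀) / (s/√n) = (73.15 - 69) / (17.53/√41) = 1.516
p-value = 0.1374

Since p-value > α = 0.05, we fail to reject H₀.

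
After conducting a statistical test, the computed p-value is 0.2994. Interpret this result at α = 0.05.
Since p = 0.2994 > α = 0.05, fail to reject H₀.
There is insufficient evidence to reject the null hypothesis; the result is not statistically significant at the 0.05 level.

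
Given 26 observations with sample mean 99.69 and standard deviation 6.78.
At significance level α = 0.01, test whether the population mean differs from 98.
One-sample t-test:
H₀: μ = 98
H₁: μ ≠ 98
df = n - 1 = 25
t = (x̄ - μ₀) / (s/√n) = (99.69 - 98) / (6.78/√26) = 1.271
p-value = 0.2154

Since p-value > α = 0.01, we fail to reject H₀.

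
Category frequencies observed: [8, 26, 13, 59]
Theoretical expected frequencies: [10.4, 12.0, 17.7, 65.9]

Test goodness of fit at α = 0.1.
Chi-square goodness of fit test:
H₀: observed counts match expected distribution
H₁: observed counts differ from expected distribution
df = k - 1 = 3
χ² = Σ(O - E)²/E
   = (8 - 10.4)²/10.4 + (26 - 12.0)²/12.0 + (13 - 17.7)²/17.7 + (59 - 65.9)²/65.9
   = 0.554 + 16.333 + 1.248 + 0.722
   = 18.86
p-value = 0.0003

Since p-value < α = 0.1, we reject H₀.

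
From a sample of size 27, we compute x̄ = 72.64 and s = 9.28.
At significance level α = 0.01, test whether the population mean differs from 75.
One-sample t-test:
H₀: μ = 75
H₁: μ ≠ 75
df = n - 1 = 26
t = (x̄ - μ₀) / (s/√n) = (72.64 - 75) / (9.28/√27) = -1.321
p-value = 0.1979

Since p-value > α = 0.01, we fail to reject H₀.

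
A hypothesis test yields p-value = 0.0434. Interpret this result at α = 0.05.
Since p = 0.0434 < α = 0.05, reject H₀.
There is sufficient evidence to reject the null hypothesis; the result is statistically significant at the 0.05 level.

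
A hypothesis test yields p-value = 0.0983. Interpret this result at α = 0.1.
Since p = 0.0983 < α = 0.1, reject H₀.
There is sufficient evidence to reject the null hypothesis; the result is statistically significant at the 0.1 level.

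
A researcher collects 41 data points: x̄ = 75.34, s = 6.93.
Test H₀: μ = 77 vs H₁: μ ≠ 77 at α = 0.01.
One-sample t-test:
H₀: μ = 77
H₁: μ ≠ 77
df = n - 1 = 40
t = (x̄ - μ₀) / (s/√n) = (75.34 - 77) / (6.93/√41) = -1.534
p-value = 0.1330

Since p-value > α = 0.01, we fail to reject H₀.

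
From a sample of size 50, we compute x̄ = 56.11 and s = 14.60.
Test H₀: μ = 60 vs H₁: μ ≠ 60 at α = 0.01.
One-sample t-test:
H₀: μ = 60
H₁: μ ≠ 60
df = n - 1 = 49
t = (x̄ - μ₀) / (s/√n) = (56.11 - 60) / (14.60/√50) = -1.884
p-value = 0.0655

Since p-value > α = 0.01, we fail to reject H₀.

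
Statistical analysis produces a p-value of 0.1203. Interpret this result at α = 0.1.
Since p = 0.1203 > α = 0.1, fail to reject H₀.
There is insufficient evidence to reject the null hypothesis; the result is not statistically significant at the 0.1 level.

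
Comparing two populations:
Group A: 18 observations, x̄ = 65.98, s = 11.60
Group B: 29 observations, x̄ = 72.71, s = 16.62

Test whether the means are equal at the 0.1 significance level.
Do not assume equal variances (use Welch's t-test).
Welch's two-sample t-test:
H₀: μ₁ = μ₂
H₁: μ₁ ≠ μ₂
s₁²/n₁ = 11.60²/18 = 7.4756,  s₂²/n₂ = 16.62²/29 = 9.5250
SE = √(s₁²/n₁ + s₂²/n₂) = √(7.4756 + 9.5250) = 4.1232
df (Welch-Satterthwaite) = (s₁²/n₁ + s₂²/n₂)² / [(s₁²/n₁)²/(n₁-1) + (s₂²/n₂)²/(n₂-1)] ≈ 44.28
t = (x̄₁ - x̄₂) / SE = (65.98 - 72.71) / 4.1232 = -6.73 / 4.1232 = -1.632
p-value = 0.1097

Since p-value > α = 0.1, we fail to reject H₀.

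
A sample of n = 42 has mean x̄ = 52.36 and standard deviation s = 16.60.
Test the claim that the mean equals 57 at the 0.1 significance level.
One-sample t-test:
H₀: μ = 57
H₁: μ ≠ 57
df = n - 1 = 41
t = (x̄ - μ₀) / (s/√n) = (52.36 - 57) / (16.60/√42) = -1.811
p-value = 0.0774

Since p-value < α = 0.1, we reject H₀.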